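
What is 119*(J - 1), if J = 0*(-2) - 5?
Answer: -714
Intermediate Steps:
J = -5 (J = 0 - 5 = -5)
119*(J - 1) = 119*(-5 - 1) = 119*(-6) = -714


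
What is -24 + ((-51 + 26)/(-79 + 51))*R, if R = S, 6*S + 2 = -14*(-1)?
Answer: -311/14 ≈ -22.214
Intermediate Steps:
S = 2 (S = -⅓ + (-14*(-1))/6 = -⅓ + (⅙)*14 = -⅓ + 7/3 = 2)
R = 2
-24 + ((-51 + 26)/(-79 + 51))*R = -24 + ((-51 + 26)/(-79 + 51))*2 = -24 - 25/(-28)*2 = -24 - 25*(-1/28)*2 = -24 + (25/28)*2 = -24 + 25/14 = -311/14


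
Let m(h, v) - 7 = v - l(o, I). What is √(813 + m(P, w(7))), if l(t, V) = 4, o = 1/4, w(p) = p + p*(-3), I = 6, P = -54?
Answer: √802 ≈ 28.320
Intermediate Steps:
w(p) = -2*p (w(p) = p - 3*p = -2*p)
o = ¼ ≈ 0.25000
m(h, v) = 3 + v (m(h, v) = 7 + (v - 1*4) = 7 + (v - 4) = 7 + (-4 + v) = 3 + v)
√(813 + m(P, w(7))) = √(813 + (3 - 2*7)) = √(813 + (3 - 14)) = √(813 - 11) = √802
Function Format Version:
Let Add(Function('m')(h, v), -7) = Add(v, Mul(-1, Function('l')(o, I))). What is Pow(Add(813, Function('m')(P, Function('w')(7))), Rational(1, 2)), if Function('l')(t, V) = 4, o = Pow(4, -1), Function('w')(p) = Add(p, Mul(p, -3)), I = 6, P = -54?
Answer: Pow(802, Rational(1, 2)) ≈ 28.320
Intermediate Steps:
Function('w')(p) = Mul(-2, p) (Function('w')(p) = Add(p, Mul(-3, p)) = Mul(-2, p))
o = Rational(1, 4) ≈ 0.25000
Function('m')(h, v) = Add(3, v) (Function('m')(h, v) = Add(7, Add(v, Mul(-1, 4))) = Add(7, Add(v, -4)) = Add(7, Add(-4, v)) = Add(3, v))
Pow(Add(813, Function('m')(P, Function('w')(7))), Rational(1, 2)) = Pow(Add(813, Add(3, Mul(-2, 7))), Rational(1, 2)) = Pow(Add(813, Add(3, -14)), Rational(1, 2)) = Pow(Add(813, -11), Rational(1, 2)) = Pow(802, Rational(1, 2))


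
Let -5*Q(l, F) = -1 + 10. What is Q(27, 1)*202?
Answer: -1818/5 ≈ -363.60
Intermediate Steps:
Q(l, F) = -9/5 (Q(l, F) = -(-1 + 10)/5 = -⅕*9 = -9/5)
Q(27, 1)*202 = -9/5*202 = -1818/5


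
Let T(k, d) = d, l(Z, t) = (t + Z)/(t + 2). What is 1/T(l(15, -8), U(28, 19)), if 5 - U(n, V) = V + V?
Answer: -1/33 ≈ -0.030303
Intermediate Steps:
l(Z, t) = (Z + t)/(2 + t)
U(n, V) = 5 - 2*V (U(n, V) = 5 - (V + V) = 5 - 2*V)
1/T(l(15, -8), U(28, 19)) = 1/(5 - 2*19) = 1/(5 - 38) = 1/(-33) = -1/33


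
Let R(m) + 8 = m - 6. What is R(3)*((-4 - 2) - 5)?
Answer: 121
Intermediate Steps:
R(m) = -14 + m (R(m) = -8 + (m - 6) = -8 + (-6 + m) = -14 + m)
R(3)*((-4 - 2) - 5) = (-14 + 3)*((-4 - 2) - 5) = -11*(-6 - 5) = -11*(-11) = 121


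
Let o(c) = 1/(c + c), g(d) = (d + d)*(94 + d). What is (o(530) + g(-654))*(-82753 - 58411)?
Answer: -27400948816091/265 ≈ -1.0340e+11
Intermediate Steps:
g(d) = 2*d*(94 + d) (g(d) = (2*d)*(94 + d) = 2*d*(94 + d))
o(c) = 1/(2*c)
(o(530) + g(-654))*(-82753 - 58411) = ((1/2)/530 + 2*(-654)*(94 - 654))*(-82753 - 58411) = ((1/2)*(1/530) + 2*(-654)*(-560))*(-141164) = (1/1060 + 732480)*(-141164) = (776428801/1060)*(-141164) = -27400948816091/265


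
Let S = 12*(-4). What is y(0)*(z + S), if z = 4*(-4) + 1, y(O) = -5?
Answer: 315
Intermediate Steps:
S = -48
z = -15 (z = -16 + 1 = -15)
y(0)*(z + S) = -5*(-15 - 48) = -5*(-63) = 315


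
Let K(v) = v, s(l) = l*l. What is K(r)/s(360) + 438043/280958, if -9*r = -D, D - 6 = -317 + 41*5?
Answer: 127725893413/81927352800 ≈ 1.5590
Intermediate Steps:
D = -106 (D = 6 + (-317 + 41*5) = 6 + (-317 + 205) = 6 - 112 = -106)
r = -106/9 (r = -(-1)*(-106)/9 = -⅑*106 = -106/9 ≈ -11.778)
s(l) = l²
K(r)/s(360) + 438043/280958 = -106/(9*(360²)) + 438043/280958 = -106/9/129600 + 438043*(1/280958) = -106/9*1/129600 + 438043/280958 = -53/583200 + 438043/280958 = 127725893413/81927352800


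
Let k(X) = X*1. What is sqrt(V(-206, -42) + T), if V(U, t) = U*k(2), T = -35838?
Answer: 25*I*sqrt(58) ≈ 190.39*I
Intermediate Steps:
k(X) = X
V(U, t) = 2*U (V(U, t) = U*2 = 2*U)
sqrt(V(-206, -42) + T) = sqrt(2*(-206) - 35838) = sqrt(-412 - 35838) = sqrt(-36250) = 25*I*sqrt(58)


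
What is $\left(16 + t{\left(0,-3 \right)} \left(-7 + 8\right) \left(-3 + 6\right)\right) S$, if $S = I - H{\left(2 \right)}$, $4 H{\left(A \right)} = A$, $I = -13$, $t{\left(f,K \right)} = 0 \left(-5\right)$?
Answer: $-216$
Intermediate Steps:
$t{\left(f,K \right)} = 0$
$H{\left(A \right)} = \frac{A}{4}$
$S = - \frac{27}{2}$ ($S = -13 - \frac{1}{4} \cdot 2 = -13 - \frac{1}{2} = - \frac{27}{2} \approx -13.5$)
$\left(16 + t{\left(0,-3 \right)} \left(-7 + 8\right) \left(-3 + 6\right)\right) S = \left(16 + 0 \left(-7 + 8\right) \left(-3 + 6\right)\right) \left(- \frac{27}{2}\right) = \left(16 + 0 \cdot 1 \cdot 3\right) \left(- \frac{27}{2}\right) = \left(16 + 0 \cdot 3\right) \left(- \frac{27}{2}\right) = \left(16 + 0\right) \left(- \frac{27}{2}\right) = 16 \left(- \frac{27}{2}\right) = -216$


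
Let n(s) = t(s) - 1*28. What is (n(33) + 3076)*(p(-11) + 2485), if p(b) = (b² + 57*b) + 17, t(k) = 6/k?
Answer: 66925880/11 ≈ 6.0842e+6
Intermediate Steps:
n(s) = -28 + 6/s (n(s) = 6/s - 1*28 = 6/s - 28 = -28 + 6/s)
p(b) = 17 + b² + 57*b
(n(33) + 3076)*(p(-11) + 2485) = ((-28 + 6/33) + 3076)*((17 + (-11)² + 57*(-11)) + 2485) = ((-28 + 6*(1/33)) + 3076)*((17 + 121 - 627) + 2485) = ((-28 + 2/11) + 3076)*(-489 + 2485) = (-306/11 + 3076)*1996 = (33530/11)*1996 = 66925880/11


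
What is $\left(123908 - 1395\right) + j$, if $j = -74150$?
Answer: $48363$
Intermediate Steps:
$\left(123908 - 1395\right) + j = \left(123908 - 1395\right) - 74150 = 122513 - 74150 = 48363$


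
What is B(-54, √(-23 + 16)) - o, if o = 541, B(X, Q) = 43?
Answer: -498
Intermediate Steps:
B(-54, √(-23 + 16)) - o = 43 - 1*541 = 43 - 541 = -498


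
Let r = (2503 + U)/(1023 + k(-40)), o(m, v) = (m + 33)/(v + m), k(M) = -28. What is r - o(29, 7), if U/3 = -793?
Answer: -28613/17910 ≈ -1.5976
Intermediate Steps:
U = -2379 (U = 3*(-793) = -2379)
o(m, v) = (33 + m)/(m + v)
r = 124/995 (r = (2503 - 2379)/(1023 - 28) = 124/995 ≈ 0.12462)
r - o(29, 7) = 124/995 - (33 + 29)/(29 + 7) = 124/995 - 62/36 = 124/995 - 1*31/18 = 124/995 - 31/18 = -28613/17910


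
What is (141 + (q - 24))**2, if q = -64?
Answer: 2809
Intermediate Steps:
(141 + (q - 24))**2 = (141 + (-64 - 24))**2 = (141 - 88)**2 = 53**2 = 2809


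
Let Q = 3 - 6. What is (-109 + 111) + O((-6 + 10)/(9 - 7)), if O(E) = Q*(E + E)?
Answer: -10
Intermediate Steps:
Q = -3
O(E) = -6*E (O(E) = -3*(E + E) = -6*E)
(-109 + 111) + O((-6 + 10)/(9 - 7)) = (-109 + 111) - 6*(-6 + 10)/(9 - 7) = 2 - 24/2 = 2 - 6*2 = 2 - 12 = -10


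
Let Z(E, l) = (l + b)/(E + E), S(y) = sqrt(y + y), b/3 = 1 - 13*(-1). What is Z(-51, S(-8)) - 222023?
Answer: -3774398/17 - 2*I/51 ≈ -2.2202e+5 - 0.039216*I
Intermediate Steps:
b = 42 (b = 3*(1 - 13*(-1)) = 3*(1 + 13) = 3*14 = 42)
S(y) = sqrt(2)*sqrt(y) (S(y) = sqrt(2*y) = sqrt(2)*sqrt(y))
Z(E, l) = (42 + l)/(2*E) (Z(E, l) = (l + 42)/(E + E) = (42 + l)/((2*E)) = (42 + l)*(1/(2*E)) = (42 + l)/(2*E))
Z(-51, S(-8)) - 222023 = (1/2)*(42 + sqrt(2)*sqrt(-8))/(-51) - 222023 = (1/2)*(-1/51)*(42 + sqrt(2)*(2*I*sqrt(2))) - 222023 = (1/2)*(-1/51)*(42 + 4*I) - 222023 = (-7/17 - 2*I/51) - 222023 = -3774398/17 - 2*I/51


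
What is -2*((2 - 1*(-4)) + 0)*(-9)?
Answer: 108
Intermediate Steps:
-2*((2 - 1*(-4)) + 0)*(-9) = -2*((2 + 4) + 0)*(-9) = -2*(6 + 0)*(-9) = -2*6*(-9) = -12*(-9) = 108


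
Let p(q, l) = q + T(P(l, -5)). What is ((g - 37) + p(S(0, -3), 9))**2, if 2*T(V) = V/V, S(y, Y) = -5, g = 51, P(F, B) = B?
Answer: 361/4 ≈ 90.250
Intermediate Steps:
T(V) = 1/2 (T(V) = (V/V)/2 = (1/2)*1 = 1/2)
p(q, l) = 1/2 + q (p(q, l) = q + 1/2 = 1/2 + q)
((g - 37) + p(S(0, -3), 9))**2 = ((51 - 37) + (1/2 - 5))**2 = (14 - 9/2)**2 = (19/2)**2 = 361/4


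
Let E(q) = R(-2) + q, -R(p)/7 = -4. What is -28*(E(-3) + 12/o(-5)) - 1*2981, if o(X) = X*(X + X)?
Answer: -92193/25 ≈ -3687.7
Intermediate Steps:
o(X) = 2*X² (o(X) = X*(2*X) = 2*X²)
R(p) = 28 (R(p) = -7*(-4) = 28)
E(q) = 28 + q
-28*(E(-3) + 12/o(-5)) - 1*2981 = -28*((28 - 3) + 12/((2*(-5)²))) - 1*2981 = -28*(25 + 12/((2*25))) - 2981 = -28*(25 + 12/50) - 2981 = -28*(25 + 12*(1/50)) - 2981 = -28*(25 + 6/25) - 2981 = -28*631/25 - 2981 = -17668/25 - 2981 = -92193/25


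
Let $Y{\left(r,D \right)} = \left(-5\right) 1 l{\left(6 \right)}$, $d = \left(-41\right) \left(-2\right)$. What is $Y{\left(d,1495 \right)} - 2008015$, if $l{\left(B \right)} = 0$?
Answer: $-2008015$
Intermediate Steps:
$d = 82$
$Y{\left(r,D \right)} = 0$ ($Y{\left(r,D \right)} = \left(-5\right) 1 \cdot 0 = \left(-5\right) 0 = 0$)
$Y{\left(d,1495 \right)} - 2008015 = 0 - 2008015 = -2008015$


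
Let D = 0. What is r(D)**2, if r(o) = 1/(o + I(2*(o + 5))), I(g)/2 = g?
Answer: 1/400 ≈ 0.0025000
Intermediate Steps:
I(g) = 2*g
r(o) = 1/(20 + 5*o) (r(o) = 1/(o + 2*(2*(o + 5))) = 1/(o + 2*(2*(5 + o))) = 1/(o + 2*(10 + 2*o)) = 1/(o + (20 + 4*o)) = 1/(20 + 5*o))
r(D)**2 = (1/(5*(4 + 0)))**2 = ((1/5)/4)**2 = ((1/5)*(1/4))**2 = (1/20)**2 = 1/400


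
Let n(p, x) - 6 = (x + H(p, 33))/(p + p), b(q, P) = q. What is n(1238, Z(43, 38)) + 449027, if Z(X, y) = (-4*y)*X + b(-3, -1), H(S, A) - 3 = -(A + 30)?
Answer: 1111799109/2476 ≈ 4.4903e+5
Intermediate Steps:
H(S, A) = -27 - A (H(S, A) = 3 - (A + 30) = 3 - (30 + A) = 3 + (-30 - A) = -27 - A)
Z(X, y) = -3 - 4*X*y (Z(X, y) = (-4*y)*X - 3 = -4*X*y - 3 = -3 - 4*X*y)
n(p, x) = 6 + (-60 + x)/(2*p) (n(p, x) = 6 + (x + (-27 - 1*33))/(p + p) = 6 + (x + (-27 - 33))/((2*p)) = 6 + (x - 60)*(1/(2*p)) = 6 + (-60 + x)*(1/(2*p)) = 6 + (-60 + x)/(2*p))
n(1238, Z(43, 38)) + 449027 = (½)*(-60 + (-3 - 4*43*38) + 12*1238)/1238 + 449027 = (½)*(1/1238)*(-60 + (-3 - 6536) + 14856) + 449027 = (½)*(1/1238)*(-60 - 6539 + 14856) + 449027 = (½)*(1/1238)*8257 + 449027 = 8257/2476 + 449027 = 1111799109/2476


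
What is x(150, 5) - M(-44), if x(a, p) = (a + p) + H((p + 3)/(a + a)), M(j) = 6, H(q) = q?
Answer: 11177/75 ≈ 149.03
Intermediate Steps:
x(a, p) = a + p + (3 + p)/(2*a) (x(a, p) = (a + p) + (p + 3)/(a + a) = (a + p) + (3 + p)/((2*a)) = (a + p) + (3 + p)*(1/(2*a)) = (a + p) + (3 + p)/(2*a) = a + p + (3 + p)/(2*a))
x(150, 5) - M(-44) = (1/2)*(3 + 5 + 2*150*(150 + 5))/150 - 1*6 = (1/2)*(1/150)*(3 + 5 + 2*150*155) - 6 = (1/2)*(1/150)*(3 + 5 + 46500) - 6 = (1/2)*(1/150)*46508 - 6 = 11627/75 - 6 = 11177/75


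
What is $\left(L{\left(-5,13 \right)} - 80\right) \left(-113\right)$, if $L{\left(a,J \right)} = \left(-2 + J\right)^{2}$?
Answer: $-4633$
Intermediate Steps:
$\left(L{\left(-5,13 \right)} - 80\right) \left(-113\right) = \left(\left(-2 + 13\right)^{2} - 80\right) \left(-113\right) = \left(11^{2} - 80\right) \left(-113\right) = \left(121 - 80\right) \left(-113\right) = 41 \left(-113\right) = -4633$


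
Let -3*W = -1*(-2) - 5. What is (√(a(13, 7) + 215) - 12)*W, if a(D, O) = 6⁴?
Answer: -12 + √1511 ≈ 26.872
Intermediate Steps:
W = 1 (W = -(-1*(-2) - 5)/3 = -(2 - 5)/3 = -⅓*(-3) = 1)
a(D, O) = 1296
(√(a(13, 7) + 215) - 12)*W = (√(1296 + 215) - 12)*1 = (√1511 - 12)*1 = (-12 + √1511)*1 = -12 + √1511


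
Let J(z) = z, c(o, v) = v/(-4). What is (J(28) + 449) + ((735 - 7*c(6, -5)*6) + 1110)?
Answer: 4539/2 ≈ 2269.5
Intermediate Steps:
c(o, v) = -v/4 (c(o, v) = v*(-1/4) = -v/4)
(J(28) + 449) + ((735 - 7*c(6, -5)*6) + 1110) = (28 + 449) + ((735 - (-7)*(-5)/4*6) + 1110) = 477 + ((735 - 7*5/4*6) + 1110) = 477 + ((735 - 35/4*6) + 1110) = 477 + ((735 - 105/2) + 1110) = 477 + (1365/2 + 1110) = 477 + 3585/2 = 4539/2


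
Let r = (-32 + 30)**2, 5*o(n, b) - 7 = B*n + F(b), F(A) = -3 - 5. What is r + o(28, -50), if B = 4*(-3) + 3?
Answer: -233/5 ≈ -46.600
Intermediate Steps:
F(A) = -8
B = -9 (B = -12 + 3 = -9)
o(n, b) = -1/5 - 9*n/5 (o(n, b) = 7/5 + (-9*n - 8)/5 = 7/5 + (-8 - 9*n)/5 = 7/5 + (-8/5 - 9*n/5) = -1/5 - 9*n/5)
r = 4 (r = (-2)**2 = 4)
r + o(28, -50) = 4 + (-1/5 - 9/5*28) = 4 + (-1/5 - 252/5) = 4 - 253/5 = -233/5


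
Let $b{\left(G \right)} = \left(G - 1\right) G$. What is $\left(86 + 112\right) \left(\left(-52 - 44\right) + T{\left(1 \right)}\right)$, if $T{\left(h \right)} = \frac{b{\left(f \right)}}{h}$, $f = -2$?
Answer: $-17820$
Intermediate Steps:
$b{\left(G \right)} = G \left(-1 + G\right)$ ($b{\left(G \right)} = \left(-1 + G\right) G = G \left(-1 + G\right)$)
$T{\left(h \right)} = \frac{6}{h}$ ($T{\left(h \right)} = \frac{\left(-2\right) \left(-1 - 2\right)}{h} = \frac{\left(-2\right) \left(-3\right)}{h} = \frac{6}{h}$)
$\left(86 + 112\right) \left(\left(-52 - 44\right) + T{\left(1 \right)}\right) = \left(86 + 112\right) \left(\left(-52 - 44\right) + \frac{6}{1}\right) = 198 \left(-96 + 6 \cdot 1\right) = 198 \left(-96 + 6\right) = 198 \left(-90\right) = -17820$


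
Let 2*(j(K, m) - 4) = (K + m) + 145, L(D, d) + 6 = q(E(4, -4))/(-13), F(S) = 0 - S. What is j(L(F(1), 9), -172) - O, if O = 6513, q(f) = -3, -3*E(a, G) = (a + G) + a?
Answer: -84830/13 ≈ -6525.4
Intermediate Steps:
F(S) = -S
E(a, G) = -2*a/3 - G/3 (E(a, G) = -((a + G) + a)/3 = -((G + a) + a)/3 = -(G + 2*a)/3 = -2*a/3 - G/3)
L(D, d) = -75/13 (L(D, d) = -6 - 3/(-13) = -6 - 3*(-1/13) = -6 + 3/13 = -75/13)
j(K, m) = 153/2 + K/2 + m/2 (j(K, m) = 4 + ((K + m) + 145)/2 = 4 + (145 + K + m)/2 = 4 + (145/2 + K/2 + m/2) = 153/2 + K/2 + m/2)
j(L(F(1), 9), -172) - O = (153/2 + (½)*(-75/13) + (½)*(-172)) - 1*6513 = (153/2 - 75/26 - 86) - 6513 = -161/13 - 6513 = -84830/13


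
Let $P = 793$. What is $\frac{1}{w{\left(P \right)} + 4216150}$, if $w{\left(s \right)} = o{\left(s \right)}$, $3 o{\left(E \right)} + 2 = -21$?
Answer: $\frac{3}{12648427} \approx 2.3718 \cdot 10^{-7}$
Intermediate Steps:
$o{\left(E \right)} = - \frac{23}{3}$ ($o{\left(E \right)} = - \frac{2}{3} + \frac{1}{3} \left(-21\right) = - \frac{2}{3} - 7 = - \frac{23}{3}$)
$w{\left(s \right)} = - \frac{23}{3}$
$\frac{1}{w{\left(P \right)} + 4216150} = \frac{1}{- \frac{23}{3} + 4216150} = \frac{1}{\frac{12648427}{3}} = \frac{3}{12648427}$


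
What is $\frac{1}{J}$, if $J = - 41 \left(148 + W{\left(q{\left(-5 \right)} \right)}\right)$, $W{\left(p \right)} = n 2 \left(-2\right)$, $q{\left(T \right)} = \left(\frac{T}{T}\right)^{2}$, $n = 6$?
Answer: $- \frac{1}{5084} \approx -0.0001967$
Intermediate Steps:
$q{\left(T \right)} = 1$ ($q{\left(T \right)} = 1^{2} = 1$)
$W{\left(p \right)} = -24$ ($W{\left(p \right)} = 6 \cdot 2 \left(-2\right) = 12 \left(-2\right) = -24$)
$J = -5084$ ($J = - 41 \left(148 - 24\right) = \left(-41\right) 124 = -5084$)
$\frac{1}{J} = \frac{1}{-5084} = - \frac{1}{5084}$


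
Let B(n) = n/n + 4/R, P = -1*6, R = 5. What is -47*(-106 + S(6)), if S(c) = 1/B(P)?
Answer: 44603/9 ≈ 4955.9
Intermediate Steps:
P = -6
B(n) = 9/5 (B(n) = n/n + 4/5 = 1 + 4*(1/5) = 1 + 4/5 = 9/5)
S(c) = 5/9 (S(c) = 1/(9/5) = 5/9)
-47*(-106 + S(6)) = -47*(-106 + 5/9) = -47*(-949/9) = 44603/9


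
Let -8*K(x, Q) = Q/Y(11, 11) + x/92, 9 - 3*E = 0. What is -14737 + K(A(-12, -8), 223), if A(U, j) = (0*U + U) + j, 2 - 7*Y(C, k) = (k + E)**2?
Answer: -526015079/35696 ≈ -14736.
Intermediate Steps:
E = 3 (E = 3 - 1/3*0 = 3 + 0 = 3)
Y(C, k) = 2/7 - (3 + k)**2/7 (Y(C, k) = 2/7 - (k + 3)**2/7 = 2/7 - (3 + k)**2/7)
A(U, j) = U + j (A(U, j) = (0 + U) + j = U + j)
K(x, Q) = -x/736 + 7*Q/1552 (K(x, Q) = -(Q/(2/7 - (3 + 11)**2/7) + x/92)/8 = -(Q/(2/7 - 1/7*14**2) + x*(1/92))/8 = -(Q/(2/7 - 1/7*196) + x/92)/8 = -(Q/(2/7 - 28) + x/92)/8 = -(Q/(-194/7) + x/92)/8 = -(Q*(-7/194) + x/92)/8 = -(-7*Q/194 + x/92)/8 = -x/736 + 7*Q/1552)
-14737 + K(A(-12, -8), 223) = -14737 + (-(-12 - 8)/736 + (7/1552)*223) = -14737 + (-1/736*(-20) + 1561/1552) = -14737 + (5/184 + 1561/1552) = -14737 + 36873/35696 = -526015079/35696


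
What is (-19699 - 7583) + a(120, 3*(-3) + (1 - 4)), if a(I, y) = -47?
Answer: -27329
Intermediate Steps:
(-19699 - 7583) + a(120, 3*(-3) + (1 - 4)) = (-19699 - 7583) - 47 = -27282 - 47 = -27329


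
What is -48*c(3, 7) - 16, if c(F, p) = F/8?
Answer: -34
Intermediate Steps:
c(F, p) = F/8 (c(F, p) = F*(⅛) = F/8)
-48*c(3, 7) - 16 = -6*3 - 16 = -48*3/8 - 16 = -18 - 16 = -34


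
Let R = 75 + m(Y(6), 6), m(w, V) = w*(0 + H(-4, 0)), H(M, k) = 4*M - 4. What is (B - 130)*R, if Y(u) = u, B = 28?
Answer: 4590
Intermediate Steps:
H(M, k) = -4 + 4*M
m(w, V) = -20*w (m(w, V) = w*(0 + (-4 + 4*(-4))) = w*(0 + (-4 - 16)) = w*(0 - 20) = w*(-20) = -20*w)
R = -45 (R = 75 - 20*6 = 75 - 120 = -45)
(B - 130)*R = (28 - 130)*(-45) = -102*(-45) = 4590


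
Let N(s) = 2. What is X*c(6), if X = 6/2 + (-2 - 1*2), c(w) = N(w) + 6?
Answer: -8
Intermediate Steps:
c(w) = 8 (c(w) = 2 + 6 = 8)
X = -1 (X = 6*(½) + (-2 - 2) = 3 - 4 = -1)
X*c(6) = -1*8 = -8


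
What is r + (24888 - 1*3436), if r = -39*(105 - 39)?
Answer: 18878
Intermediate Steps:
r = -2574 (r = -39*66 = -2574)
r + (24888 - 1*3436) = -2574 + (24888 - 1*3436) = -2574 + (24888 - 3436) = -2574 + 21452 = 18878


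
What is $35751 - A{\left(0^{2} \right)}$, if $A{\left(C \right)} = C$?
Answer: $35751$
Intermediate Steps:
$35751 - A{\left(0^{2} \right)} = 35751 - 0^{2} = 35751 - 0 = 35751 + 0 = 35751$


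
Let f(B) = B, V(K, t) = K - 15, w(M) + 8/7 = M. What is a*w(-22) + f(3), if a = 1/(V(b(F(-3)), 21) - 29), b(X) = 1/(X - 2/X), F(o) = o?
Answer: 1095/311 ≈ 3.5209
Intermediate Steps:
w(M) = -8/7 + M
V(K, t) = -15 + K
a = -7/311 (a = 1/((-15 - 3/(-2 + (-3)**2)) - 29) = 1/((-15 - 3/(-2 + 9)) - 29) = 1/((-15 - 3/7) - 29) = 1/(-108/7 - 29) = 1/(-311/7) = -7/311 ≈ -0.022508)
a*w(-22) + f(3) = -7*(-8/7 - 22)/311 + 3 = -7/311*(-162/7) + 3 = 162/311 + 3 = 1095/311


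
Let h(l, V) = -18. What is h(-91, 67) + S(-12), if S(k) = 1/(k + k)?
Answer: -433/24 ≈ -18.042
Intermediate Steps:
S(k) = 1/(2*k)
h(-91, 67) + S(-12) = -18 + (½)/(-12) = -18 + (½)*(-1/12) = -18 - 1/24 = -433/24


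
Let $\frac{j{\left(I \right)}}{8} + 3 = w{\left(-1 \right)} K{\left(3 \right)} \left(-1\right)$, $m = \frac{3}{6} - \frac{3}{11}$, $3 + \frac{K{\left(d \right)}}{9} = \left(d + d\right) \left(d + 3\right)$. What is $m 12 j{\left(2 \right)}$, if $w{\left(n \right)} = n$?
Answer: $\frac{70560}{11} \approx 6414.5$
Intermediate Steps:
$K{\left(d \right)} = -27 + 18 d \left(3 + d\right)$ ($K{\left(d \right)} = -27 + 9 \left(d + d\right) \left(d + 3\right) = -27 + 9 \cdot 2 d \left(3 + d\right) = -27 + 18 d \left(3 + d\right)$)
$m = \frac{5}{22}$ ($m = 3 \cdot \frac{1}{6} - \frac{3}{11} = \frac{1}{2} - \frac{3}{11} = \frac{5}{22} \approx 0.22727$)
$j{\left(I \right)} = 2352$ ($j{\left(I \right)} = -24 + 8 - (-27 + 18 \cdot 3^{2} + 54 \cdot 3) \left(-1\right) = -24 + 8 - (-27 + 18 \cdot 9 + 162) \left(-1\right) = -24 + 8 - (-27 + 162 + 162) \left(-1\right) = -24 + 8 \left(-1\right) 297 \left(-1\right) = -24 + 8 \left(\left(-297\right) \left(-1\right)\right) = -24 + 8 \cdot 297 = -24 + 2376 = 2352$)
$m 12 j{\left(2 \right)} = \frac{5}{22} \cdot 12 \cdot 2352 = \frac{30}{11} \cdot 2352 = \frac{70560}{11}$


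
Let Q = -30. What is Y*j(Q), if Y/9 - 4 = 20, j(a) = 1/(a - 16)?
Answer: -108/23 ≈ -4.6956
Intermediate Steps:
j(a) = 1/(-16 + a)
Y = 216 (Y = 36 + 9*20 = 36 + 180 = 216)
Y*j(Q) = 216/(-16 - 30) = 216/(-46) = 216*(-1/46) = -108/23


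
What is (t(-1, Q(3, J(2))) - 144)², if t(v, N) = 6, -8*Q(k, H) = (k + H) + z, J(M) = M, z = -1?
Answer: 19044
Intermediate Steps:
Q(k, H) = ⅛ - H/8 - k/8 (Q(k, H) = -((k + H) - 1)/8 = -((H + k) - 1)/8 = -(-1 + H + k)/8 = ⅛ - H/8 - k/8)
(t(-1, Q(3, J(2))) - 144)² = (6 - 144)² = (-138)² = 19044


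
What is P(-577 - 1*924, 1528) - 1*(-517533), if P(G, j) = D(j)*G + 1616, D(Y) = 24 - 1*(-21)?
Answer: 451604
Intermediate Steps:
D(Y) = 45 (D(Y) = 24 + 21 = 45)
P(G, j) = 1616 + 45*G (P(G, j) = 45*G + 1616 = 1616 + 45*G)
P(-577 - 1*924, 1528) - 1*(-517533) = (1616 + 45*(-577 - 1*924)) - 1*(-517533) = (1616 + 45*(-577 - 924)) + 517533 = (1616 + 45*(-1501)) + 517533 = (1616 - 67545) + 517533 = -65929 + 517533 = 451604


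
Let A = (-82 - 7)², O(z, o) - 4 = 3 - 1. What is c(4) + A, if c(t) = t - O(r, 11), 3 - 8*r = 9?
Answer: 7919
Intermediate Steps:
r = -¾ (r = 3/8 - ⅛*9 = 3/8 - 9/8 = -¾ ≈ -0.75000)
O(z, o) = 6 (O(z, o) = 4 + (3 - 1) = 4 + 2 = 6)
c(t) = -6 + t (c(t) = t - 1*6 = t - 6 = -6 + t)
A = 7921 (A = (-89)² = 7921)
c(4) + A = (-6 + 4) + 7921 = -2 + 7921 = 7919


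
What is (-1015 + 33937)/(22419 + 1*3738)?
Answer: 10974/8719 ≈ 1.2586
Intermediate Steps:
(-1015 + 33937)/(22419 + 1*3738) = 32922/(22419 + 3738) = 32922/26157 = 32922*(1/26157) = 10974/8719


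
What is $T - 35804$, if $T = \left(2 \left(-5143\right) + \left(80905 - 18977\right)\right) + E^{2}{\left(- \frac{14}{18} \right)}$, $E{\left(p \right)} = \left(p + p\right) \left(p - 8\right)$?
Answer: $\frac{105136354}{6561} \approx 16024.0$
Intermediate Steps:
$E{\left(p \right)} = 2 p \left(-8 + p\right)$
$T = \frac{340046398}{6561}$ ($T = \left(2 \left(-5143\right) + \left(80905 - 18977\right)\right) + \left(2 \left(- \frac{14}{18}\right) \left(-8 - \frac{14}{18}\right)\right)^{2} = \left(-10286 + 61928\right) + \left(2 \left(\left(-14\right) \frac{1}{18}\right) \left(-8 - \frac{7}{9}\right)\right)^{2} = 51642 + \left(2 \left(- \frac{7}{9}\right) \left(-8 - \frac{7}{9}\right)\right)^{2} = 51642 + \left(2 \left(- \frac{7}{9}\right) \left(- \frac{79}{9}\right)\right)^{2} = 51642 + \left(\frac{1106}{81}\right)^{2} = 51642 + \frac{1223236}{6561} = \frac{340046398}{6561} \approx 51828.0$)
$T - 35804 = \frac{340046398}{6561} - 35804 = \frac{105136354}{6561}$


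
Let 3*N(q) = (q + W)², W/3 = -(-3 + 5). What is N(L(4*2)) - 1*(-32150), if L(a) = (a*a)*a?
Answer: 352486/3 ≈ 1.1750e+5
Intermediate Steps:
W = -6 (W = 3*(-(-3 + 5)) = 3*(-1*2) = 3*(-2) = -6)
L(a) = a³ (L(a) = a²*a = a³)
N(q) = (-6 + q)²/3 (N(q) = (q - 6)²/3 = (-6 + q)²/3)
N(L(4*2)) - 1*(-32150) = (-6 + (4*2)³)²/3 - 1*(-32150) = (-6 + 8³)²/3 + 32150 = (-6 + 512)²/3 + 32150 = (⅓)*506² + 32150 = (⅓)*256036 + 32150 = 256036/3 + 32150 = 352486/3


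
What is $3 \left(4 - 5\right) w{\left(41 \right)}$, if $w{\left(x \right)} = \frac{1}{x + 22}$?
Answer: $- \frac{1}{21} \approx -0.047619$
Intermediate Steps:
$w{\left(x \right)} = \frac{1}{22 + x}$
$3 \left(4 - 5\right) w{\left(41 \right)} = \frac{3 \left(4 - 5\right)}{22 + 41} = \frac{3 \left(-1\right)}{63} = \left(-3\right) \frac{1}{63} = - \frac{1}{21}$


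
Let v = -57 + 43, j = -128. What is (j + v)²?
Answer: 20164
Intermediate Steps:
v = -14
(j + v)² = (-128 - 14)² = (-142)² = 20164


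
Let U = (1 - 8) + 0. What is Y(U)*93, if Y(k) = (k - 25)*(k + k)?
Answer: 41664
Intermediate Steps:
U = -7 (U = -7 + 0 = -7)
Y(k) = 2*k*(-25 + k) (Y(k) = (-25 + k)*(2*k) = 2*k*(-25 + k))
Y(U)*93 = (2*(-7)*(-25 - 7))*93 = (2*(-7)*(-32))*93 = 448*93 = 41664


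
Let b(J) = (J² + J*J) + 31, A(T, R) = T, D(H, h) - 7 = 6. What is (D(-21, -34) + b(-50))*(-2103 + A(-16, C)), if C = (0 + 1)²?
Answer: -10688236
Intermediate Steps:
C = 1 (C = 1² = 1)
D(H, h) = 13 (D(H, h) = 7 + 6 = 13)
b(J) = 31 + 2*J² (b(J) = (J² + J²) + 31 = 2*J² + 31 = 31 + 2*J²)
(D(-21, -34) + b(-50))*(-2103 + A(-16, C)) = (13 + (31 + 2*(-50)²))*(-2103 - 16) = (13 + (31 + 2*2500))*(-2119) = (13 + (31 + 5000))*(-2119) = (13 + 5031)*(-2119) = 5044*(-2119) = -10688236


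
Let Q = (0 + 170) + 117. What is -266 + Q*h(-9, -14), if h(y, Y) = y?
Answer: -2849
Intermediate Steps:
Q = 287 (Q = 170 + 117 = 287)
-266 + Q*h(-9, -14) = -266 + 287*(-9) = -266 - 2583 = -2849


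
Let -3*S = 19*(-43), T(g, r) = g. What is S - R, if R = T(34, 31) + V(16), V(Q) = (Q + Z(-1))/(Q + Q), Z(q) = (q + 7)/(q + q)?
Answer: 22841/96 ≈ 237.93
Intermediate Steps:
Z(q) = (7 + q)/(2*q) (Z(q) = (7 + q)/((2*q)) = (7 + q)*(1/(2*q)) = (7 + q)/(2*q))
V(Q) = (-3 + Q)/(2*Q) (V(Q) = (Q + (½)*(7 - 1)/(-1))/(Q + Q) = (Q + (½)*(-1)*6)/((2*Q)) = (Q - 3)*(1/(2*Q)) = (-3 + Q)*(1/(2*Q)) = (-3 + Q)/(2*Q))
R = 1101/32 (R = 34 + (½)*(-3 + 16)/16 = 34 + (½)*(1/16)*13 = 34 + 13/32 = 1101/32 ≈ 34.406)
S = 817/3 (S = -19*(-43)/3 = -⅓*(-817) = 817/3 ≈ 272.33)
S - R = 817/3 - 1*1101/32 = 817/3 - 1101/32 = 22841/96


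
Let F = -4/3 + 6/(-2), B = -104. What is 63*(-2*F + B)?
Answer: -6006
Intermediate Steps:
F = -13/3 (F = -4*⅓ + 6*(-½) = -4/3 - 3 = -13/3 ≈ -4.3333)
63*(-2*F + B) = 63*(-2*(-13/3) - 104) = 63*(26/3 - 104) = 63*(-286/3) = -6006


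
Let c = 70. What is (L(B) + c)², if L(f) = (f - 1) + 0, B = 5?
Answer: 5476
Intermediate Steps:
L(f) = -1 + f (L(f) = (-1 + f) + 0 = -1 + f)
(L(B) + c)² = ((-1 + 5) + 70)² = (4 + 70)² = 74² = 5476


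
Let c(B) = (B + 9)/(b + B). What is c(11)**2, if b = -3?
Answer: 25/4 ≈ 6.2500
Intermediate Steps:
c(B) = (9 + B)/(-3 + B) (c(B) = (B + 9)/(-3 + B) = (9 + B)/(-3 + B))
c(11)**2 = ((9 + 11)/(-3 + 11))**2 = (20/8)**2 = ((1/8)*20)**2 = (5/2)**2 = 25/4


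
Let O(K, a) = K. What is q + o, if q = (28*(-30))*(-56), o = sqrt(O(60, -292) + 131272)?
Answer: 47040 + 2*sqrt(32833) ≈ 47402.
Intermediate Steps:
o = 2*sqrt(32833) (o = sqrt(60 + 131272) = sqrt(131332) = 2*sqrt(32833) ≈ 362.40)
q = 47040 (q = -840*(-56) = 47040)
q + o = 47040 + 2*sqrt(32833)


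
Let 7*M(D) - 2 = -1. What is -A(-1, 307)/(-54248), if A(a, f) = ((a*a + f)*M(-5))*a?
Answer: -11/13562 ≈ -0.00081109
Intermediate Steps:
M(D) = ⅐ (M(D) = 2/7 + (⅐)*(-1) = 2/7 - ⅐ = ⅐)
A(a, f) = a*(f/7 + a²/7) (A(a, f) = ((a*a + f)*(⅐))*a = ((a² + f)*(⅐))*a = ((f + a²)*(⅐))*a = (f/7 + a²/7)*a = a*(f/7 + a²/7))
-A(-1, 307)/(-54248) = -(⅐)*(-1)*(307 + (-1)²)/(-54248) = -(⅐)*(-1)*(307 + 1)*(-1)/54248 = -(⅐)*(-1)*308*(-1)/54248 = -(-44)*(-1)/54248 = -1*11/13562 = -11/13562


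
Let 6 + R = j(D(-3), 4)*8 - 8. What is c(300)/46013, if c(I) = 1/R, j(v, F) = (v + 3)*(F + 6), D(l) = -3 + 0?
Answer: -1/644182 ≈ -1.5524e-6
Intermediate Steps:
D(l) = -3
j(v, F) = (3 + v)*(6 + F)
R = -14 (R = -6 + ((18 + 3*4 + 6*(-3) + 4*(-3))*8 - 8) = -6 + ((18 + 12 - 18 - 12)*8 - 8) = -6 + (0*8 - 8) = -6 + (0 - 8) = -6 - 8 = -14)
c(I) = -1/14 (c(I) = 1/(-14) = -1/14)
c(300)/46013 = -1/14/46013 = -1/14*1/46013 = -1/644182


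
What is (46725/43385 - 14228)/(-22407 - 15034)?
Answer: 123447011/324875557 ≈ 0.37998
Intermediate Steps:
(46725/43385 - 14228)/(-22407 - 15034) = (46725*(1/43385) - 14228)/(-37441) = (9345/8677 - 14228)*(-1/37441) = -123447011/8677*(-1/37441) = 123447011/324875557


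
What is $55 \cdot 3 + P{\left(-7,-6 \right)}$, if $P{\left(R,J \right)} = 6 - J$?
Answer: $177$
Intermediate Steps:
$55 \cdot 3 + P{\left(-7,-6 \right)} = 55 \cdot 3 + \left(6 - -6\right) = 165 + \left(6 + 6\right) = 165 + 12 = 177$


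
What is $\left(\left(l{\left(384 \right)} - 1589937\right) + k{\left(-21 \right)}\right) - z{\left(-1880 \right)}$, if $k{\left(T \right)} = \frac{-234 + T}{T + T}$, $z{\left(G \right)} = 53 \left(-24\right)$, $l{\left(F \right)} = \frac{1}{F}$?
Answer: $- \frac{4270315193}{2688} \approx -1.5887 \cdot 10^{6}$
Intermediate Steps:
$z{\left(G \right)} = -1272$
$k{\left(T \right)} = \frac{-234 + T}{2 T}$
$\left(\left(l{\left(384 \right)} - 1589937\right) + k{\left(-21 \right)}\right) - z{\left(-1880 \right)} = \left(\left(\frac{1}{384} - 1589937\right) + \frac{-234 - 21}{2 \left(-21\right)}\right) - -1272 = \left(\left(\frac{1}{384} - 1589937\right) + \frac{1}{2} \left(- \frac{1}{21}\right) \left(-255\right)\right) + 1272 = \left(- \frac{610535807}{384} + \frac{85}{14}\right) + 1272 = - \frac{4273734329}{2688} + 1272 = - \frac{4270315193}{2688}$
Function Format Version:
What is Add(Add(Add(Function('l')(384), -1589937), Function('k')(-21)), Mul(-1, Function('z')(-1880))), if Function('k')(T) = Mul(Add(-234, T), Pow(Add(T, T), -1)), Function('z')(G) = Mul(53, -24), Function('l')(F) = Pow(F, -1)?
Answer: Rational(-4270315193, 2688) ≈ -1.5887e+6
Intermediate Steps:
Function('z')(G) = -1272
Function('k')(T) = Mul(Rational(1, 2), Pow(T, -1), Add(-234, T)) (Function('k')(T) = Mul(Add(-234, T), Pow(Mul(2, T), -1)) = Mul(Add(-234, T), Mul(Rational(1, 2), Pow(T, -1))) = Mul(Rational(1, 2), Pow(T, -1), Add(-234, T)))
Add(Add(Add(Function('l')(384), -1589937), Function('k')(-21)), Mul(-1, Function('z')(-1880))) = Add(Add(Add(Pow(384, -1), -1589937), Mul(Rational(1, 2), Pow(-21, -1), Add(-234, -21))), Mul(-1, -1272)) = Add(Add(Add(Rational(1, 384), -1589937), Mul(Rational(1, 2), Rational(-1, 21), -255)), 1272) = Add(Add(Rational(-610535807, 384), Rational(85, 14)), 1272) = Add(Rational(-4273734329, 2688), 1272) = Rational(-4270315193, 2688)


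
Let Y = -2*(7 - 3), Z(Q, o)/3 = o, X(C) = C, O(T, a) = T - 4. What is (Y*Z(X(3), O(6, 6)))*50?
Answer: -2400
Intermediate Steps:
O(T, a) = -4 + T
Z(Q, o) = 3*o
Y = -8 (Y = -2*4 = -8)
(Y*Z(X(3), O(6, 6)))*50 = -24*(-4 + 6)*50 = -24*2*50 = -8*6*50 = -48*50 = -2400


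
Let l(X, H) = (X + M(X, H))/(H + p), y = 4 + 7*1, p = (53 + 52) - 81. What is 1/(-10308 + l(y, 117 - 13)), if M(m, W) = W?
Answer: -128/1319309 ≈ -9.7021e-5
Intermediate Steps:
p = 24 (p = 105 - 81 = 24)
y = 11 (y = 4 + 7 = 11)
l(X, H) = (H + X)/(24 + H) (l(X, H) = (X + H)/(H + 24) = (H + X)/(24 + H))
1/(-10308 + l(y, 117 - 13)) = 1/(-10308 + ((117 - 13) + 11)/(24 + (117 - 13))) = 1/(-10308 + (104 + 11)/(24 + 104)) = 1/(-10308 + 115/128) = 1/(-1319309/128) = -128/1319309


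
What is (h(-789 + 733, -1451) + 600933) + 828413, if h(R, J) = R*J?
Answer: 1510602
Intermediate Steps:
h(R, J) = J*R
(h(-789 + 733, -1451) + 600933) + 828413 = (-1451*(-789 + 733) + 600933) + 828413 = (-1451*(-56) + 600933) + 828413 = (81256 + 600933) + 828413 = 682189 + 828413 = 1510602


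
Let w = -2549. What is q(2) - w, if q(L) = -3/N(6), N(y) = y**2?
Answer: 30587/12 ≈ 2548.9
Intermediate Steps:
q(L) = -1/12 (q(L) = -3/(6**2) = -3/36 = -3*1/36 = -1/12)
q(2) - w = -1/12 - 1*(-2549) = -1/12 + 2549 = 30587/12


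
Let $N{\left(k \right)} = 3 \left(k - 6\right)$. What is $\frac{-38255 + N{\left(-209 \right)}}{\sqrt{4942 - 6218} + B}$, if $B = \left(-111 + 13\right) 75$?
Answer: $\frac{35739375}{6752972} + \frac{9725 i \sqrt{319}}{6752972} \approx 5.2924 + 0.025721 i$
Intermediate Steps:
$B = -7350$ ($B = \left(-98\right) 75 = -7350$)
$N{\left(k \right)} = -18 + 3 k$ ($N{\left(k \right)} = 3 \left(-6 + k\right) = -18 + 3 k$)
$\frac{-38255 + N{\left(-209 \right)}}{\sqrt{4942 - 6218} + B} = \frac{-38255 + \left(-18 + 3 \left(-209\right)\right)}{\sqrt{4942 - 6218} - 7350} = \frac{-38255 - 645}{\sqrt{-1276} - 7350} = \frac{-38255 - 645}{2 i \sqrt{319} - 7350} = - \frac{38900}{-7350 + 2 i \sqrt{319}}$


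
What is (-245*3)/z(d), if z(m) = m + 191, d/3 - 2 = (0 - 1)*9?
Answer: -147/34 ≈ -4.3235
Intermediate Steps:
d = -21 (d = 6 + 3*((0 - 1)*9) = 6 + 3*(-1*9) = 6 + 3*(-9) = 6 - 27 = -21)
z(m) = 191 + m
(-245*3)/z(d) = (-245*3)/(191 - 21) = -735/170 = -735*1/170 = -147/34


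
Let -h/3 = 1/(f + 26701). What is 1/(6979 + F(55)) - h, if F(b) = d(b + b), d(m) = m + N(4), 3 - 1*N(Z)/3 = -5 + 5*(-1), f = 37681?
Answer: 42883/229457448 ≈ 0.00018689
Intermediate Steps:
N(Z) = 39 (N(Z) = 9 - 3*(-5 + 5*(-1)) = 9 - 3*(-5 - 5) = 9 - 3*(-10) = 9 + 30 = 39)
d(m) = 39 + m (d(m) = m + 39 = 39 + m)
F(b) = 39 + 2*b (F(b) = 39 + (b + b) = 39 + 2*b)
h = -3/64382 (h = -3/(37681 + 26701) = -3/64382 ≈ -4.6597e-5)
1/(6979 + F(55)) - h = 1/(6979 + (39 + 2*55)) - 1*(-3/64382) = 1/(6979 + (39 + 110)) + 3/64382 = 1/(6979 + 149) + 3/64382 = 1/7128 + 3/64382 = 42883/229457448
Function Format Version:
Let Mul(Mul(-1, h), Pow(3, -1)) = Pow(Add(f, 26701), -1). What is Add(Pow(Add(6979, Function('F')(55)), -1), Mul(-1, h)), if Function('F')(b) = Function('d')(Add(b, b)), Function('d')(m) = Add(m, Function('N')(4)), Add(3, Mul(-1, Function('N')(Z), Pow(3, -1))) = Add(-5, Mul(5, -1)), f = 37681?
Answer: Rational(42883, 229457448) ≈ 0.00018689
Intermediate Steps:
Function('N')(Z) = 39 (Function('N')(Z) = Add(9, Mul(-3, Add(-5, Mul(5, -1)))) = Add(9, Mul(-3, Add(-5, -5))) = Add(9, Mul(-3, -10)) = Add(9, 30) = 39)
Function('d')(m) = Add(39, m) (Function('d')(m) = Add(m, 39) = Add(39, m))
Function('F')(b) = Add(39, Mul(2, b)) (Function('F')(b) = Add(39, Add(b, b)) = Add(39, Mul(2, b)))
h = Rational(-3, 64382) (h = Mul(-3, Pow(Add(37681, 26701), -1)) = Mul(-3, Pow(64382, -1)) = Mul(-3, Rational(1, 64382)) = Rational(-3, 64382) ≈ -4.6597e-5)
Add(Pow(Add(6979, Function('F')(55)), -1), Mul(-1, h)) = Add(Pow(Add(6979, Add(39, Mul(2, 55))), -1), Mul(-1, Rational(-3, 64382))) = Add(Pow(Add(6979, Add(39, 110)), -1), Rational(3, 64382)) = Add(Pow(Add(6979, 149), -1), Rational(3, 64382)) = Add(Pow(7128, -1), Rational(3, 64382)) = Add(Rational(1, 7128), Rational(3, 64382)) = Rational(42883, 229457448)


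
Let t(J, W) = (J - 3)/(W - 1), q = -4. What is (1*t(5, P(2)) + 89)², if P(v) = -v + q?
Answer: 385641/49 ≈ 7870.2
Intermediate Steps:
P(v) = -4 - v (P(v) = -v - 4 = -4 - v)
t(J, W) = (-3 + J)/(-1 + W)
(1*t(5, P(2)) + 89)² = (1*((-3 + 5)/(-1 + (-4 - 1*2))) + 89)² = (1*(2/(-1 + (-4 - 2))) + 89)² = (1*(2/(-1 - 6)) + 89)² = (1*(2/(-7)) + 89)² = (1*(-⅐*2) + 89)² = (1*(-2/7) + 89)² = (-2/7 + 89)² = (621/7)² = 385641/49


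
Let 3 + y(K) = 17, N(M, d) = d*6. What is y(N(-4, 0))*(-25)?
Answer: -350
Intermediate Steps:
N(M, d) = 6*d
y(K) = 14 (y(K) = -3 + 17 = 14)
y(N(-4, 0))*(-25) = 14*(-25) = -350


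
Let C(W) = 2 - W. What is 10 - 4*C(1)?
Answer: 6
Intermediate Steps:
10 - 4*C(1) = 10 - 4*(2 - 1*1) = 10 - 4*(2 - 1) = 10 - 4*1 = 10 - 4 = 6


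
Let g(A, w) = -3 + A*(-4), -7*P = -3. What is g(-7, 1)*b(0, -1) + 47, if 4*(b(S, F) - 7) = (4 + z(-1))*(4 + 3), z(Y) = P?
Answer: 1663/4 ≈ 415.75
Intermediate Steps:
P = 3/7 (P = -⅐*(-3) = 3/7 ≈ 0.42857)
z(Y) = 3/7
g(A, w) = -3 - 4*A
b(S, F) = 59/4 (b(S, F) = 7 + ((4 + 3/7)*(4 + 3))/4 = 7 + ((31/7)*7)/4 = 7 + (¼)*31 = 7 + 31/4 = 59/4)
g(-7, 1)*b(0, -1) + 47 = (-3 - 4*(-7))*(59/4) + 47 = (-3 + 28)*(59/4) + 47 = 25*(59/4) + 47 = 1475/4 + 47 = 1663/4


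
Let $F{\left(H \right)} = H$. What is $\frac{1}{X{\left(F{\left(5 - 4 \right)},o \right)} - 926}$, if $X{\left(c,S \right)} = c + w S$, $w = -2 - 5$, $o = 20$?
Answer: $- \frac{1}{1065} \approx -0.00093897$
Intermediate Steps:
$w = -7$
$X{\left(c,S \right)} = c - 7 S$
$\frac{1}{X{\left(F{\left(5 - 4 \right)},o \right)} - 926} = \frac{1}{\left(\left(5 - 4\right) - 140\right) - 926} = \frac{1}{\left(1 - 140\right) - 926} = \frac{1}{-139 - 926} = \frac{1}{-1065} = - \frac{1}{1065}$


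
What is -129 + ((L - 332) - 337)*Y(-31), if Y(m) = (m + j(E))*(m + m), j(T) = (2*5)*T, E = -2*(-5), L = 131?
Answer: 2301435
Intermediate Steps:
E = 10
j(T) = 10*T
Y(m) = 2*m*(100 + m) (Y(m) = (m + 10*10)*(m + m) = (m + 100)*(2*m) = (100 + m)*(2*m) = 2*m*(100 + m))
-129 + ((L - 332) - 337)*Y(-31) = -129 + ((131 - 332) - 337)*(2*(-31)*(100 - 31)) = -129 + (-201 - 337)*(2*(-31)*69) = -129 - 538*(-4278) = -129 + 2301564 = 2301435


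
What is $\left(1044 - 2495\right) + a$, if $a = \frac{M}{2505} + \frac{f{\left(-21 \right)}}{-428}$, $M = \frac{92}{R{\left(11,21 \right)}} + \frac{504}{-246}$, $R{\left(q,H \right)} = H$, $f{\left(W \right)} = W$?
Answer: $- \frac{1339390143211}{923112540} \approx -1450.9$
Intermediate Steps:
$M = \frac{2008}{861}$ ($M = \frac{92}{21} + \frac{504}{-246} = 92 \cdot \frac{1}{21} + 504 \left(- \frac{1}{246}\right) = \frac{92}{21} - \frac{84}{41} = \frac{2008}{861} \approx 2.3322$)
$a = \frac{46152329}{923112540}$ ($a = \frac{2008}{861 \cdot 2505} - \frac{21}{-428} = \frac{2008}{861} \cdot \frac{1}{2505} - - \frac{21}{428} = \frac{2008}{2156805} + \frac{21}{428} = \frac{46152329}{923112540} \approx 0.049996$)
$\left(1044 - 2495\right) + a = \left(1044 - 2495\right) + \frac{46152329}{923112540} = -1451 + \frac{46152329}{923112540} = - \frac{1339390143211}{923112540}$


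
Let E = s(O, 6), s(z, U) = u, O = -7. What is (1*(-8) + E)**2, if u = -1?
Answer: 81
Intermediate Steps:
s(z, U) = -1
E = -1
(1*(-8) + E)**2 = (1*(-8) - 1)**2 = (-8 - 1)**2 = (-9)**2 = 81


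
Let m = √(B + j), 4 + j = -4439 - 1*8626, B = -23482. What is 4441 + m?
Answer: 4441 + I*√36551 ≈ 4441.0 + 191.18*I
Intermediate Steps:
j = -13069 (j = -4 + (-4439 - 1*8626) = -4 + (-4439 - 8626) = -4 - 13065 = -13069)
m = I*√36551 (m = √(-23482 - 13069) = √(-36551) = I*√36551 ≈ 191.18*I)
4441 + m = 4441 + I*√36551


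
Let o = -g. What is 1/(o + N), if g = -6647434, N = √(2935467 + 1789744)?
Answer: 6647434/44188374059145 - √4725211/44188374059145 ≈ 1.5038e-7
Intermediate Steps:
N = √4725211 ≈ 2173.8
o = 6647434 (o = -1*(-6647434) = 6647434)
1/(o + N) = 1/(6647434 + √4725211)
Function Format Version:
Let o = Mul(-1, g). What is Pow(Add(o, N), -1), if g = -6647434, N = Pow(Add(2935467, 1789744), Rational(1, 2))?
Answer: Add(Rational(6647434, 44188374059145), Mul(Rational(-1, 44188374059145), Pow(4725211, Rational(1, 2)))) ≈ 1.5038e-7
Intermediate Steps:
N = Pow(4725211, Rational(1, 2)) ≈ 2173.8
o = 6647434 (o = Mul(-1, -6647434) = 6647434)
Pow(Add(o, N), -1) = Pow(Add(6647434, Pow(4725211, Rational(1, 2))), -1)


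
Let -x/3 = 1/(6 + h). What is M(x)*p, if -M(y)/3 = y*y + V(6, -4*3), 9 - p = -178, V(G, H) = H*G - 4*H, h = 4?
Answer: 1341351/100 ≈ 13414.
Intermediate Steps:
x = -3/10 (x = -3/(6 + 4) = -3/10 ≈ -0.30000)
V(G, H) = -4*H + G*H (V(G, H) = G*H - 4*H = -4*H + G*H)
p = 187 (p = 9 - 1*(-178) = 9 + 178 = 187)
M(y) = 72 - 3*y² (M(y) = -3*(y*y + (-4*3)*(-4 + 6)) = -3*(y² - 12*2) = -3*(y² - 24) = -3*(-24 + y²) = 72 - 3*y²)
M(x)*p = (72 - 3*(-3/10)²)*187 = (72 - 3*9/100)*187 = (72 - 27/100)*187 = (7173/100)*187 = 1341351/100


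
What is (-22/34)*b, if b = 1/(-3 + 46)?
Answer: -11/731 ≈ -0.015048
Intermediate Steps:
b = 1/43 ≈ 0.023256
(-22/34)*b = (-22/34)*(1/43) = ((1/34)*(-22))*(1/43) = -11/17*1/43 = -11/731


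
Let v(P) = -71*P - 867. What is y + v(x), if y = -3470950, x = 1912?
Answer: -3607569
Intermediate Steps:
v(P) = -867 - 71*P
y + v(x) = -3470950 + (-867 - 71*1912) = -3470950 + (-867 - 135752) = -3470950 - 136619 = -3607569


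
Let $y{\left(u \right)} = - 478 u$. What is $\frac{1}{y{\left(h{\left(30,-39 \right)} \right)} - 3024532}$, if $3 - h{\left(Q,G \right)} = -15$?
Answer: $- \frac{1}{3033136} \approx -3.2969 \cdot 10^{-7}$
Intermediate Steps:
$h{\left(Q,G \right)} = 18$ ($h{\left(Q,G \right)} = 3 - -15 = 3 + 15 = 18$)
$\frac{1}{y{\left(h{\left(30,-39 \right)} \right)} - 3024532} = \frac{1}{\left(-478\right) 18 - 3024532} = \frac{1}{-8604 - 3024532} = \frac{1}{-3033136} = - \frac{1}{3033136}$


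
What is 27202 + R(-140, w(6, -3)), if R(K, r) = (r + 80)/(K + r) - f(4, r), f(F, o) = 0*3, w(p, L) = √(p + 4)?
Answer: 53287597/1959 - 22*√10/1959 ≈ 27201.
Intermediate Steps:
w(p, L) = √(4 + p)
f(F, o) = 0
R(K, r) = (80 + r)/(K + r) (R(K, r) = (r + 80)/(K + r) - 1*0 = (80 + r)/(K + r) + 0 = (80 + r)/(K + r))
27202 + R(-140, w(6, -3)) = 27202 + (80 + √(4 + 6))/(-140 + √(4 + 6)) = 27202 + (80 + √10)/(-140 + √10)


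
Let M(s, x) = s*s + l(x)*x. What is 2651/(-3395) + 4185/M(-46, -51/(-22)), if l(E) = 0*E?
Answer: 8598559/7183820 ≈ 1.1969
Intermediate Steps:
l(E) = 0
M(s, x) = s**2 (M(s, x) = s*s + 0*x = s**2 + 0 = s**2)
2651/(-3395) + 4185/M(-46, -51/(-22)) = 2651/(-3395) + 4185/((-46)**2) = 2651*(-1/3395) + 4185/2116 = -2651/3395 + 4185*(1/2116) = -2651/3395 + 4185/2116 = 8598559/7183820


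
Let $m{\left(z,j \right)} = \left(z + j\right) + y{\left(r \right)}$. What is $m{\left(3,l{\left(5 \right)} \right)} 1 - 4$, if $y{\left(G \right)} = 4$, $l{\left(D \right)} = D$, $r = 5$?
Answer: $8$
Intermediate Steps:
$m{\left(z,j \right)} = 4 + j + z$ ($m{\left(z,j \right)} = \left(z + j\right) + 4 = \left(j + z\right) + 4 = 4 + j + z$)
$m{\left(3,l{\left(5 \right)} \right)} 1 - 4 = \left(4 + 5 + 3\right) 1 - 4 = 12 \cdot 1 - 4 = 12 - 4 = 8$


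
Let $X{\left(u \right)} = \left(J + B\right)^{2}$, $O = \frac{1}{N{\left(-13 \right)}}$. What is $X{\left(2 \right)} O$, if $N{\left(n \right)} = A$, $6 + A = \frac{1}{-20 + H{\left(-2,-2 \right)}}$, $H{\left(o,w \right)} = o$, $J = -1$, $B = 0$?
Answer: $- \frac{22}{133} \approx -0.16541$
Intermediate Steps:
$A = - \frac{133}{22}$ ($A = -6 + \frac{1}{-20 - 2} = -6 + \frac{1}{-22} = -6 - \frac{1}{22} = - \frac{133}{22} \approx -6.0455$)
$N{\left(n \right)} = - \frac{133}{22}$
$O = - \frac{22}{133}$ ($O = \frac{1}{- \frac{133}{22}} = - \frac{22}{133} \approx -0.16541$)
$X{\left(u \right)} = 1$ ($X{\left(u \right)} = \left(-1 + 0\right)^{2} = \left(-1\right)^{2} = 1$)
$X{\left(2 \right)} O = 1 \left(- \frac{22}{133}\right) = - \frac{22}{133}$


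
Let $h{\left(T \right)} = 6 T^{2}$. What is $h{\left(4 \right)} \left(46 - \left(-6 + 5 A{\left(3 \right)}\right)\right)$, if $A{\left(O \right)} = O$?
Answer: $3552$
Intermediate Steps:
$h{\left(4 \right)} \left(46 - \left(-6 + 5 A{\left(3 \right)}\right)\right) = 6 \cdot 4^{2} \left(46 + \left(6 - 15\right)\right) = 6 \cdot 16 \left(46 + \left(6 - 15\right)\right) = 96 \left(46 - 9\right) = 96 \cdot 37 = 3552$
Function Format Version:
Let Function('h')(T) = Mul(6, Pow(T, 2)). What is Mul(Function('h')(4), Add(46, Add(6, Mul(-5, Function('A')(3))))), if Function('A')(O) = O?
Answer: 3552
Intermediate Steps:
Mul(Function('h')(4), Add(46, Add(6, Mul(-5, Function('A')(3))))) = Mul(Mul(6, Pow(4, 2)), Add(46, Add(6, Mul(-5, 3)))) = Mul(Mul(6, 16), Add(46, Add(6, -15))) = Mul(96, Add(46, -9)) = Mul(96, 37) = 3552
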